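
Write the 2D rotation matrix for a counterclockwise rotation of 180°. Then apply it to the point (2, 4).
R = [[-1, 0], [0, -1]]; R·(2, 4) = (-2, -4)

Rotation matrix formula: R(θ) = [[cos θ, -sin θ], [sin θ, cos θ]]
For θ = 180°:
cos(180°) = -1
sin(180°) = 0
R = [[-1, 0], [0, -1]]
Apply to (2, 4): [-1·2 + (0)·4, 0·2 + -1·4] = (-2, -4)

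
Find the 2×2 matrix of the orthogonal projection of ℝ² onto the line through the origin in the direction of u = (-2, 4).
[[1/5, -2/5], [-2/5, 4/5]]

The orthogonal projection onto the line spanned by a nonzero vector u = (a, b) has matrix P = (u uᵀ) / (uᵀ u) = (1/(a² + b²)) · [[a², ab], [ab, b²]].
Here u = (-2, 4), so a² + b² = 4 + 16 = 20.
P = (1/20) · [[4, -8], [-8, 16]] = [[1/5, -2/5], [-2/5, 4/5]].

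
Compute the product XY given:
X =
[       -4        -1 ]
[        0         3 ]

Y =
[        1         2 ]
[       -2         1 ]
XY =
[       -2        -9 ]
[       -6         3 ]

Matrix multiplication: (XY)[i][j] = sum over k of X[i][k] * Y[k][j].
  (XY)[0][0] = (-4)*(1) + (-1)*(-2) = -2
  (XY)[0][1] = (-4)*(2) + (-1)*(1) = -9
  (XY)[1][0] = (0)*(1) + (3)*(-2) = -6
  (XY)[1][1] = (0)*(2) + (3)*(1) = 3
XY =
[       -2        -9 ]
[       -6         3 ]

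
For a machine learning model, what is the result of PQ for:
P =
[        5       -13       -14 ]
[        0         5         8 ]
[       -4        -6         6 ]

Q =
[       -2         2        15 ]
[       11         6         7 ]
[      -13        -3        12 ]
PQ =
[       29       -26      -184 ]
[      -49         6       131 ]
[     -136       -62       -30 ]

Matrix multiplication: (PQ)[i][j] = sum over k of P[i][k] * Q[k][j].
  (PQ)[0][0] = (5)*(-2) + (-13)*(11) + (-14)*(-13) = 29
  (PQ)[0][1] = (5)*(2) + (-13)*(6) + (-14)*(-3) = -26
  (PQ)[0][2] = (5)*(15) + (-13)*(7) + (-14)*(12) = -184
  (PQ)[1][0] = (0)*(-2) + (5)*(11) + (8)*(-13) = -49
  (PQ)[1][1] = (0)*(2) + (5)*(6) + (8)*(-3) = 6
  (PQ)[1][2] = (0)*(15) + (5)*(7) + (8)*(12) = 131
  (PQ)[2][0] = (-4)*(-2) + (-6)*(11) + (6)*(-13) = -136
  (PQ)[2][1] = (-4)*(2) + (-6)*(6) + (6)*(-3) = -62
  (PQ)[2][2] = (-4)*(15) + (-6)*(7) + (6)*(12) = -30
PQ =
[       29       -26      -184 ]
[      -49         6       131 ]
[     -136       -62       -30 ]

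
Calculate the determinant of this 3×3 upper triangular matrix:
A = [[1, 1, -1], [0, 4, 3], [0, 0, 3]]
12

The determinant of a triangular matrix is the product of its diagonal entries (the off-diagonal entries above the diagonal do not affect it).
det(A) = (1) * (4) * (3) = 12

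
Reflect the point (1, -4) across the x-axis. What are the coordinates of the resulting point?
(1, 4)

Reflection across x-axis: (1, -4) → (1, 4)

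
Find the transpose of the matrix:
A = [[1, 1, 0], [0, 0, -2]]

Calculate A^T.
[[1, 0], [1, 0], [0, -2]]

The transpose sends entry (i,j) to (j,i); rows become columns.
Row 0 of A: [1, 1, 0] -> column 0 of A^T.
Row 1 of A: [0, 0, -2] -> column 1 of A^T.
A^T = [[1, 0], [1, 0], [0, -2]]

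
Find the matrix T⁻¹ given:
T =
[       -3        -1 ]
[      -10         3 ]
det(T) = -19
T⁻¹ =
[    -3/19     -1/19 ]
[   -10/19      3/19 ]

For a 2×2 matrix T = [[a, b], [c, d]] with det(T) ≠ 0, T⁻¹ = (1/det(T)) * [[d, -b], [-c, a]].
det(T) = (-3)*(3) - (-1)*(-10) = -9 - 10 = -19.
T⁻¹ = (1/-19) * [[3, 1], [10, -3]].
Dividing each entry by -19 and reducing:
T⁻¹ =
[    -3/19     -1/19 ]
[   -10/19      3/19 ]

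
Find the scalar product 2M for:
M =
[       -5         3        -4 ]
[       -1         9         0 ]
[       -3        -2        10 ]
2M =
[      -10         6        -8 ]
[       -2        18         0 ]
[       -6        -4        20 ]

Scalar multiplication is elementwise: (2M)[i][j] = 2 * M[i][j].
  (2M)[0][0] = 2 * (-5) = -10
  (2M)[0][1] = 2 * (3) = 6
  (2M)[0][2] = 2 * (-4) = -8
  (2M)[1][0] = 2 * (-1) = -2
  (2M)[1][1] = 2 * (9) = 18
  (2M)[1][2] = 2 * (0) = 0
  (2M)[2][0] = 2 * (-3) = -6
  (2M)[2][1] = 2 * (-2) = -4
  (2M)[2][2] = 2 * (10) = 20
2M =
[      -10         6        -8 ]
[       -2        18         0 ]
[       -6        -4        20 ]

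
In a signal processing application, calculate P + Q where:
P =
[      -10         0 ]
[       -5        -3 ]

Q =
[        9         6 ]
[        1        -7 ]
P + Q =
[       -1         6 ]
[       -4       -10 ]

Matrix addition is elementwise: (P+Q)[i][j] = P[i][j] + Q[i][j].
  (P+Q)[0][0] = (-10) + (9) = -1
  (P+Q)[0][1] = (0) + (6) = 6
  (P+Q)[1][0] = (-5) + (1) = -4
  (P+Q)[1][1] = (-3) + (-7) = -10
P + Q =
[       -1         6 ]
[       -4       -10 ]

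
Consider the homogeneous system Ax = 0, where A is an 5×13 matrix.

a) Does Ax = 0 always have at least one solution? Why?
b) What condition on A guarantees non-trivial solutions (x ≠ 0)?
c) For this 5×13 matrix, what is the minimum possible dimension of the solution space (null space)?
a) Yes, x = 0 is always a solution. b) When A has linearly dependent columns (rank < n). c) Minimum nullity = 8.

a) x = 0 satisfies A·0 = 0, so the zero vector is always a solution.
b) Non-trivial solutions exist iff the columns of A are linearly dependent, equivalently rank(A) < n (the number of columns).
c) By rank-nullity, rank(A) + nullity(A) = n = 13. Since A has only 5 rows, rank(A) ≤ 5, so nullity(A) ≥ 13 - 5 = 8.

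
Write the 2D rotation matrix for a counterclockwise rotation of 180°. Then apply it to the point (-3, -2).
R = [[-1, 0], [0, -1]]; R·(-3, -2) = (3, 2)

Rotation matrix formula: R(θ) = [[cos θ, -sin θ], [sin θ, cos θ]]
For θ = 180°:
cos(180°) = -1
sin(180°) = 0
R = [[-1, 0], [0, -1]]
Apply to (-3, -2): [-1·-3 + (0)·-2, 0·-3 + -1·-2] = (3, 2)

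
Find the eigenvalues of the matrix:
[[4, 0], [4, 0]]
λ = 0 and λ = 4

Characteristic equation: det(A - λI) = 0
λ² - (trace)λ + (det) = 0
λ² - (4)λ + (0) = 0
λ² - 4λ + 0 = 0
Solving: λ = 0, 4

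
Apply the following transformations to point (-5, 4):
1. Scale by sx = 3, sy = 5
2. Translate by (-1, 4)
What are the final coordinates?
(-16, 24)

Step 1: Scale (-5, 4) by (sx, sy) = (3, 5) → (-15, 20)
Step 2: Translate by (-1, 4) → (-16, 24)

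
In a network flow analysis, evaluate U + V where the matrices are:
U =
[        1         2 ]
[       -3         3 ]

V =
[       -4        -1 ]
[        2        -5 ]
U + V =
[       -3         1 ]
[       -1        -2 ]

Matrix addition is elementwise: (U+V)[i][j] = U[i][j] + V[i][j].
  (U+V)[0][0] = (1) + (-4) = -3
  (U+V)[0][1] = (2) + (-1) = 1
  (U+V)[1][0] = (-3) + (2) = -1
  (U+V)[1][1] = (3) + (-5) = -2
U + V =
[       -3         1 ]
[       -1        -2 ]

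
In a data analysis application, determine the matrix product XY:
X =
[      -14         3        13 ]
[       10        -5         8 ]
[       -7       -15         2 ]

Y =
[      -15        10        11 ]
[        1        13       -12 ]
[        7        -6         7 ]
XY =
[      304      -179       -99 ]
[      -99       -13       226 ]
[      104      -277       117 ]

Matrix multiplication: (XY)[i][j] = sum over k of X[i][k] * Y[k][j].
  (XY)[0][0] = (-14)*(-15) + (3)*(1) + (13)*(7) = 304
  (XY)[0][1] = (-14)*(10) + (3)*(13) + (13)*(-6) = -179
  (XY)[0][2] = (-14)*(11) + (3)*(-12) + (13)*(7) = -99
  (XY)[1][0] = (10)*(-15) + (-5)*(1) + (8)*(7) = -99
  (XY)[1][1] = (10)*(10) + (-5)*(13) + (8)*(-6) = -13
  (XY)[1][2] = (10)*(11) + (-5)*(-12) + (8)*(7) = 226
  (XY)[2][0] = (-7)*(-15) + (-15)*(1) + (2)*(7) = 104
  (XY)[2][1] = (-7)*(10) + (-15)*(13) + (2)*(-6) = -277
  (XY)[2][2] = (-7)*(11) + (-15)*(-12) + (2)*(7) = 117
XY =
[      304      -179       -99 ]
[      -99       -13       226 ]
[      104      -277       117 ]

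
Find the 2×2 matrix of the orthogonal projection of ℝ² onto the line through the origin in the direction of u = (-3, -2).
[[9/13, 6/13], [6/13, 4/13]]

The orthogonal projection onto the line spanned by a nonzero vector u = (a, b) has matrix P = (u uᵀ) / (uᵀ u) = (1/(a² + b²)) · [[a², ab], [ab, b²]].
Here u = (-3, -2), so a² + b² = 9 + 4 = 13.
P = (1/13) · [[9, 6], [6, 4]] = [[9/13, 6/13], [6/13, 4/13]].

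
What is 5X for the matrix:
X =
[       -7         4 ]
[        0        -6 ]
5X =
[      -35        20 ]
[        0       -30 ]

Scalar multiplication is elementwise: (5X)[i][j] = 5 * X[i][j].
  (5X)[0][0] = 5 * (-7) = -35
  (5X)[0][1] = 5 * (4) = 20
  (5X)[1][0] = 5 * (0) = 0
  (5X)[1][1] = 5 * (-6) = -30
5X =
[      -35        20 ]
[        0       -30 ]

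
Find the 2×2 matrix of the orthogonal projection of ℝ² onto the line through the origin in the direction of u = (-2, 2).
[[1/2, -1/2], [-1/2, 1/2]]

The orthogonal projection onto the line spanned by a nonzero vector u = (a, b) has matrix P = (u uᵀ) / (uᵀ u) = (1/(a² + b²)) · [[a², ab], [ab, b²]].
Here u = (-2, 2), so a² + b² = 4 + 4 = 8.
P = (1/8) · [[4, -4], [-4, 4]] = [[1/2, -1/2], [-1/2, 1/2]].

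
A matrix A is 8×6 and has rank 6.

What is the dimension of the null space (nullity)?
0

The rank-nullity theorem for an m×n matrix states:
rank(A) + nullity(A) = n (the number of columns).
Here n = 6 and rank(A) = 6, so nullity(A) = 6 - 6 = 0.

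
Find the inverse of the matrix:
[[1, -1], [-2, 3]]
[[3, 1], [2, 1]]

For [[a,b],[c,d]], inverse = (1/det)·[[d,-b],[-c,a]]
det = 1·3 - -1·-2 = 1
Inverse = (1/1)·[[3, 1], [2, 1]]
        = [[3, 1], [2, 1]]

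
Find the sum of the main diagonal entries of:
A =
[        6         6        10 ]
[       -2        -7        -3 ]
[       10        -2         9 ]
tr(A) = 6 - 7 + 9 = 8

The trace of a square matrix is the sum of its diagonal entries.
Diagonal entries of A: A[0][0] = 6, A[1][1] = -7, A[2][2] = 9.
tr(A) = 6 - 7 + 9 = 8.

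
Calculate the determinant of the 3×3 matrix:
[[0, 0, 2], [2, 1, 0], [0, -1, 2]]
-4

Expansion along first row:
det = 0·det([[1,0],[-1,2]]) - 0·det([[2,0],[0,2]]) + 2·det([[2,1],[0,-1]])
    = 0·(1·2 - 0·-1) - 0·(2·2 - 0·0) + 2·(2·-1 - 1·0)
    = 0·2 - 0·4 + 2·-2
    = 0 + 0 + -4 = -4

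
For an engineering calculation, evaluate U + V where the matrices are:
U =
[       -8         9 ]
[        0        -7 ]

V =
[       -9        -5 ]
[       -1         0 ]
U + V =
[      -17         4 ]
[       -1        -7 ]

Matrix addition is elementwise: (U+V)[i][j] = U[i][j] + V[i][j].
  (U+V)[0][0] = (-8) + (-9) = -17
  (U+V)[0][1] = (9) + (-5) = 4
  (U+V)[1][0] = (0) + (-1) = -1
  (U+V)[1][1] = (-7) + (0) = -7
U + V =
[      -17         4 ]
[       -1        -7 ]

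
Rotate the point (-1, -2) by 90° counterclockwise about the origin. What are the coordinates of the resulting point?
(2, -1)

Rotation matrix R(θ) = [[cos θ, -sin θ], [sin θ, cos θ]]; for θ = 90°:
R = [[0, -1], [1, 0]]
Result: R × [-1, -2]ᵀ = [0·-1 + (-1)·-2, 1·-1 + (0)·-2]ᵀ = (2, -1)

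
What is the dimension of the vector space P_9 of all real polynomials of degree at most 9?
Dimension = 10

A polynomial of degree at most 9 can be written as a₀ + a₁x + a₂x² + … + a_9x^9, with 10 free coefficients a₀, …, a_9.
The set {1, x, x², …, x^9} is a basis: it spans P_9 (every such polynomial is a linear combination of these) and is linearly independent (a polynomial is zero iff all its coefficients are zero).
Therefore dim(P_9) = 9 + 1 = 10.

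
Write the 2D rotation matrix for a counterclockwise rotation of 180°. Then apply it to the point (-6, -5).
R = [[-1, 0], [0, -1]]; R·(-6, -5) = (6, 5)

Rotation matrix formula: R(θ) = [[cos θ, -sin θ], [sin θ, cos θ]]
For θ = 180°:
cos(180°) = -1
sin(180°) = 0
R = [[-1, 0], [0, -1]]
Apply to (-6, -5): [-1·-6 + (0)·-5, 0·-6 + -1·-5] = (6, 5)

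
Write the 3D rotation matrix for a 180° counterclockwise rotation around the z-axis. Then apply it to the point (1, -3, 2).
R = [[-1, 0, 0], [0, -1, 0], [0, 0, 1]]; R·(1, -3, 2) = (-1, 3, 2)

Rotation matrix for 180° around z-axis:
cos(180°) = -1, sin(180°) = 0
R = [[-1, 0, 0], [0, -1, 0], [0, 0, 1]]
Apply to (1, -3, 2): R·[1, -3, 2]ᵀ = (-1, 3, 2)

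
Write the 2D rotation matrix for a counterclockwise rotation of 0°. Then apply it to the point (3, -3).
R = [[1, 0], [0, 1]]; R·(3, -3) = (3, -3)

Rotation matrix formula: R(θ) = [[cos θ, -sin θ], [sin θ, cos θ]]
For θ = 0°:
cos(0°) = 1
sin(0°) = 0
R = [[1, 0], [0, 1]]
Apply to (3, -3): [1·3 + (0)·-3, 0·3 + 1·-3] = (3, -3)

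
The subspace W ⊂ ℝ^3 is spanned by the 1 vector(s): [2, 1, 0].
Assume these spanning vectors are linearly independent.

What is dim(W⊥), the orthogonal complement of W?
dim(W⊥) = 2

For any subspace W of ℝ^n, dim(W) + dim(W⊥) = n (the whole-space dimension).
Here the given 1 vectors are linearly independent, so dim(W) = 1.
Thus dim(W⊥) = n - dim(W) = 3 - 1 = 2.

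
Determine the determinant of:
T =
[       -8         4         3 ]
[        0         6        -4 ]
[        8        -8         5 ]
det(T) = -256

Expand along row 0 (cofactor expansion): det(T) = a*(e*i - f*h) - b*(d*i - f*g) + c*(d*h - e*g), where the 3×3 is [[a, b, c], [d, e, f], [g, h, i]].
Minor M_00 = (6)*(5) - (-4)*(-8) = 30 - 32 = -2.
Minor M_01 = (0)*(5) - (-4)*(8) = 0 + 32 = 32.
Minor M_02 = (0)*(-8) - (6)*(8) = 0 - 48 = -48.
det(T) = (-8)*(-2) - (4)*(32) + (3)*(-48) = 16 - 128 - 144 = -256.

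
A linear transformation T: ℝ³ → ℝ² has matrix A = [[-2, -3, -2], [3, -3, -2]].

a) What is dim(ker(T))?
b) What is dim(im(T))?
dim(ker) = 1, dim(im) = 2

The two rows are not scalar multiples of one another (no single k satisfies row 2 = k × row 1), so they are linearly independent.
Thus rank(A) = 2.
dim(im(T)) = rank(A) = 2.
By the rank-nullity theorem applied to T: ℝ³ → ℝ², rank(A) + nullity(A) = 3 (the domain dimension), so dim(ker(T)) = 3 - 2 = 1.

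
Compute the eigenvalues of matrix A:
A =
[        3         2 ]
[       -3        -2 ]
λ = 0, 1

Solve det(A - λI) = 0. For a 2×2 matrix the characteristic equation is λ² - (trace)λ + det = 0.
trace(A) = a + d = 3 - 2 = 1.
det(A) = a*d - b*c = (3)*(-2) - (2)*(-3) = -6 + 6 = 0.
Characteristic equation: λ² - (1)λ + (0) = 0.
Discriminant = (1)² - 4*(0) = 1 - 0 = 1.
λ = (1 ± √1) / 2 = (1 ± 1) / 2 = 0, 1.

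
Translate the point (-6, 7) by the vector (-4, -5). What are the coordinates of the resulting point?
(-10, 2)

Translation by (-4, -5):
x' = -6 + -4 = -10
y' = 7 + -5 = 2
Homogeneous matrix: [[1, 0, -4], [0, 1, -5], [0, 0, 1]]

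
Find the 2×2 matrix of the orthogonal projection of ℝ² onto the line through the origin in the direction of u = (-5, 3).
[[25/34, -15/34], [-15/34, 9/34]]

The orthogonal projection onto the line spanned by a nonzero vector u = (a, b) has matrix P = (u uᵀ) / (uᵀ u) = (1/(a² + b²)) · [[a², ab], [ab, b²]].
Here u = (-5, 3), so a² + b² = 25 + 9 = 34.
P = (1/34) · [[25, -15], [-15, 9]] = [[25/34, -15/34], [-15/34, 9/34]].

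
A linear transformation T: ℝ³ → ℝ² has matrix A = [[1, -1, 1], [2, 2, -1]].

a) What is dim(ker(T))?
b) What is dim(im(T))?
dim(ker) = 1, dim(im) = 2

The two rows are not scalar multiples of one another (no single k satisfies row 2 = k × row 1), so they are linearly independent.
Thus rank(A) = 2.
dim(im(T)) = rank(A) = 2.
By the rank-nullity theorem applied to T: ℝ³ → ℝ², rank(A) + nullity(A) = 3 (the domain dimension), so dim(ker(T)) = 3 - 2 = 1.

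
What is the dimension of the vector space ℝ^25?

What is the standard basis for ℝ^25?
Dimension = 25; standard basis = {e_1, e_2, e_3, …, e_25}

ℝ^25 is the space of 25-tuples of real numbers; its dimension is 25.
The standard basis consists of 25 vectors: e_1, e_2, e_3, …, e_25, where e_i is the vector with 1 in position i and 0 elsewhere.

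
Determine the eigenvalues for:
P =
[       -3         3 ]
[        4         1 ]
λ = -5, 3

Solve det(P - λI) = 0. For a 2×2 matrix the characteristic equation is λ² - (trace)λ + det = 0.
trace(P) = a + d = -3 + 1 = -2.
det(P) = a*d - b*c = (-3)*(1) - (3)*(4) = -3 - 12 = -15.
Characteristic equation: λ² - (-2)λ + (-15) = 0.
Discriminant = (-2)² - 4*(-15) = 4 + 60 = 64.
λ = (-2 ± √64) / 2 = (-2 ± 8) / 2 = -5, 3.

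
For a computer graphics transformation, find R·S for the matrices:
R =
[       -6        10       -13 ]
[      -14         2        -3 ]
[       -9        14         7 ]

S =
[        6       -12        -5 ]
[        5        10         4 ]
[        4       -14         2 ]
RS =
[      -38       354        44 ]
[      -86       230        72 ]
[       44       150       115 ]

Matrix multiplication: (RS)[i][j] = sum over k of R[i][k] * S[k][j].
  (RS)[0][0] = (-6)*(6) + (10)*(5) + (-13)*(4) = -38
  (RS)[0][1] = (-6)*(-12) + (10)*(10) + (-13)*(-14) = 354
  (RS)[0][2] = (-6)*(-5) + (10)*(4) + (-13)*(2) = 44
  (RS)[1][0] = (-14)*(6) + (2)*(5) + (-3)*(4) = -86
  (RS)[1][1] = (-14)*(-12) + (2)*(10) + (-3)*(-14) = 230
  (RS)[1][2] = (-14)*(-5) + (2)*(4) + (-3)*(2) = 72
  (RS)[2][0] = (-9)*(6) + (14)*(5) + (7)*(4) = 44
  (RS)[2][1] = (-9)*(-12) + (14)*(10) + (7)*(-14) = 150
  (RS)[2][2] = (-9)*(-5) + (14)*(4) + (7)*(2) = 115
RS =
[      -38       354        44 ]
[      -86       230        72 ]
[       44       150       115 ]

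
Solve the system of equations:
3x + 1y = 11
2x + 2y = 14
x = 2, y = 5

Use elimination (row reduction):
Equation 1: 3x + 1y = 11.
Equation 2: 2x + 2y = 14.
Multiply Eq1 by 2 and Eq2 by 3: 6x + 2y = 22;  6x + 6y = 42.
Subtract: (4)y = 20, so y = 5.
Back-substitute into Eq1: 3x + 1*(5) = 11, so x = 2.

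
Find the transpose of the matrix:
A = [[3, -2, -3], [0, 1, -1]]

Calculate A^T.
[[3, 0], [-2, 1], [-3, -1]]

The transpose sends entry (i,j) to (j,i); rows become columns.
Row 0 of A: [3, -2, -3] -> column 0 of A^T.
Row 1 of A: [0, 1, -1] -> column 1 of A^T.
A^T = [[3, 0], [-2, 1], [-3, -1]]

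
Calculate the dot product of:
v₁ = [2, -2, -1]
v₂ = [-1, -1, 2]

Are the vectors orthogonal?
-2, No

The dot product is the sum of products of corresponding components.
v₁·v₂ = (2)*(-1) + (-2)*(-1) + (-1)*(2) = -2 + 2 - 2 = -2.
Two vectors are orthogonal iff their dot product is 0; here the dot product is -2, so the vectors are not orthogonal.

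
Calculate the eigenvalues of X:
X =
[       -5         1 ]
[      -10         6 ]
λ = -4, 5

Solve det(X - λI) = 0. For a 2×2 matrix the characteristic equation is λ² - (trace)λ + det = 0.
trace(X) = a + d = -5 + 6 = 1.
det(X) = a*d - b*c = (-5)*(6) - (1)*(-10) = -30 + 10 = -20.
Characteristic equation: λ² - (1)λ + (-20) = 0.
Discriminant = (1)² - 4*(-20) = 1 + 80 = 81.
λ = (1 ± √81) / 2 = (1 ± 9) / 2 = -4, 5.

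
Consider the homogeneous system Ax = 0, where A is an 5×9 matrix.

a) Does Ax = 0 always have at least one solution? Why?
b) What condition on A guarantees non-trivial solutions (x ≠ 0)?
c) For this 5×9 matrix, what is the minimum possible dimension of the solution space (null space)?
a) Yes, x = 0 is always a solution. b) When A has linearly dependent columns (rank < n). c) Minimum nullity = 4.

a) x = 0 satisfies A·0 = 0, so the zero vector is always a solution.
b) Non-trivial solutions exist iff the columns of A are linearly dependent, equivalently rank(A) < n (the number of columns).
c) By rank-nullity, rank(A) + nullity(A) = n = 9. Since A has only 5 rows, rank(A) ≤ 5, so nullity(A) ≥ 9 - 5 = 4.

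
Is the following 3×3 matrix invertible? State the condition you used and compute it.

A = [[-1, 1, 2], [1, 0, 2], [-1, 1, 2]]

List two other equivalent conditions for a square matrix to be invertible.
No, not invertible; det(A) = 0 (two rows are equal, so the rows are linearly dependent). Equivalent conditions (failing for this A): rank(A) < 3; Ax = 0 has non-trivial solutions; 0 is an eigenvalue; the columns are linearly dependent.

To check invertibility, compute det(A).
In this matrix, row 0 and the last row are identical, so one row is a scalar multiple of another and the rows are linearly dependent.
A matrix with linearly dependent rows has det = 0 and is not invertible.
Equivalent failed conditions:
- rank(A) < 3.
- Ax = 0 has non-trivial solutions.
- 0 is an eigenvalue.
- The columns are linearly dependent.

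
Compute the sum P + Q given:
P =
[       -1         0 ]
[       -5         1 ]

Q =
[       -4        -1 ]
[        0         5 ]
P + Q =
[       -5        -1 ]
[       -5         6 ]

Matrix addition is elementwise: (P+Q)[i][j] = P[i][j] + Q[i][j].
  (P+Q)[0][0] = (-1) + (-4) = -5
  (P+Q)[0][1] = (0) + (-1) = -1
  (P+Q)[1][0] = (-5) + (0) = -5
  (P+Q)[1][1] = (1) + (5) = 6
P + Q =
[       -5        -1 ]
[       -5         6 ]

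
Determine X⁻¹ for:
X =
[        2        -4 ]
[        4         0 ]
det(X) = 16
X⁻¹ =
[        0       1/4 ]
[     -1/4       1/8 ]

For a 2×2 matrix X = [[a, b], [c, d]] with det(X) ≠ 0, X⁻¹ = (1/det(X)) * [[d, -b], [-c, a]].
det(X) = (2)*(0) - (-4)*(4) = 0 + 16 = 16.
X⁻¹ = (1/16) * [[0, 4], [-4, 2]].
Dividing each entry by 16 and reducing:
X⁻¹ =
[        0       1/4 ]
[     -1/4       1/8 ]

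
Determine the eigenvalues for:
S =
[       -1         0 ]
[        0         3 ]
λ = -1, 3

Solve det(S - λI) = 0. For a 2×2 matrix the characteristic equation is λ² - (trace)λ + det = 0.
trace(S) = a + d = -1 + 3 = 2.
det(S) = a*d - b*c = (-1)*(3) - (0)*(0) = -3 - 0 = -3.
Characteristic equation: λ² - (2)λ + (-3) = 0.
Discriminant = (2)² - 4*(-3) = 4 + 12 = 16.
λ = (2 ± √16) / 2 = (2 ± 4) / 2 = -1, 3.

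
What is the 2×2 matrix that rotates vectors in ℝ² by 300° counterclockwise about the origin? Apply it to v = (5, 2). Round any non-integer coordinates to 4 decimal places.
R = [[1/2, √3/2], [-√3/2, 1/2]]; R·v = (4.2321, -3.3301)

A counterclockwise rotation by angle θ in ℝ² has matrix R(θ) = [[cos θ, -sin θ], [sin θ, cos θ]].
For θ = 300°: cos θ = 1/2, sin θ = -√3/2.
R(300°) = [[1/2, √3/2], [-√3/2, 1/2]].
R·v = [1/2·5 + (√3/2)·2, -√3/2·5 + 1/2·2] = (4.2321, -3.3301).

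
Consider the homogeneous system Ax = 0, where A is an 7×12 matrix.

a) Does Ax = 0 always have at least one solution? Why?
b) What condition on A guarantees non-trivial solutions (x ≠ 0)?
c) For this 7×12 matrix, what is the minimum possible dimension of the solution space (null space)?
a) Yes, x = 0 is always a solution. b) When A has linearly dependent columns (rank < n). c) Minimum nullity = 5.

a) x = 0 satisfies A·0 = 0, so the zero vector is always a solution.
b) Non-trivial solutions exist iff the columns of A are linearly dependent, equivalently rank(A) < n (the number of columns).
c) By rank-nullity, rank(A) + nullity(A) = n = 12. Since A has only 7 rows, rank(A) ≤ 7, so nullity(A) ≥ 12 - 7 = 5.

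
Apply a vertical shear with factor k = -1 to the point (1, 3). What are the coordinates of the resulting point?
(1, 2)

Shear matrix for vertical shear with factor k = -1:
[[1, 0], [-1, 1]]
Result: (1, 3) → (1, 2)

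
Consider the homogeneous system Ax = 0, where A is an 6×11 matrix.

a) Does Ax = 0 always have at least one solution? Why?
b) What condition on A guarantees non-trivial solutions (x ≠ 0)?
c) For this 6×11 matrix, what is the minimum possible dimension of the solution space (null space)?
a) Yes, x = 0 is always a solution. b) When A has linearly dependent columns (rank < n). c) Minimum nullity = 5.

a) x = 0 satisfies A·0 = 0, so the zero vector is always a solution.
b) Non-trivial solutions exist iff the columns of A are linearly dependent, equivalently rank(A) < n (the number of columns).
c) By rank-nullity, rank(A) + nullity(A) = n = 11. Since A has only 6 rows, rank(A) ≤ 6, so nullity(A) ≥ 11 - 6 = 5.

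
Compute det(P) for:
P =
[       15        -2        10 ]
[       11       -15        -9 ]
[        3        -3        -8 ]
det(P) = 1393

Expand along row 0 (cofactor expansion): det(P) = a*(e*i - f*h) - b*(d*i - f*g) + c*(d*h - e*g), where the 3×3 is [[a, b, c], [d, e, f], [g, h, i]].
Minor M_00 = (-15)*(-8) - (-9)*(-3) = 120 - 27 = 93.
Minor M_01 = (11)*(-8) - (-9)*(3) = -88 + 27 = -61.
Minor M_02 = (11)*(-3) - (-15)*(3) = -33 + 45 = 12.
det(P) = (15)*(93) - (-2)*(-61) + (10)*(12) = 1395 - 122 + 120 = 1393.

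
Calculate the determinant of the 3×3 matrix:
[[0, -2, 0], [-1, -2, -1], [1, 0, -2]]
6

Expansion along first row:
det = 0·det([[-2,-1],[0,-2]]) - -2·det([[-1,-1],[1,-2]]) + 0·det([[-1,-2],[1,0]])
    = 0·(-2·-2 - -1·0) - -2·(-1·-2 - -1·1) + 0·(-1·0 - -2·1)
    = 0·4 - -2·3 + 0·2
    = 0 + 6 + 0 = 6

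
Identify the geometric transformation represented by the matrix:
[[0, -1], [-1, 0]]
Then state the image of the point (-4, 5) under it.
reflection across the line y = -x; image of (-4, 5) is (-5, 4)

This is a symmetric orthogonal matrix with determinant -1, which characterizes a reflection in ℝ².
The matrix [[0, -1], [-1, 0]] represents: reflection across the line y = -x.
Applying it to (-4, 5): [0·-4 + -1·5, -1·-4 + 0·5] = (-5, 4).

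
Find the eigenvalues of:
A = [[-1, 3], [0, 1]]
λ = -1, 1

Solve det(A - λI) = 0. For a 2×2 matrix this is λ² - (trace)λ + det = 0.
trace(A) = -1 + 1 = 0.
det(A) = (-1)*(1) - (3)*(0) = -1 - 0 = -1.
Characteristic equation: λ² - (0)λ + (-1) = 0.
Discriminant: (0)² - 4*(-1) = 0 + 4 = 4.
Roots: λ = (0 ± √4) / 2 = -1, 1.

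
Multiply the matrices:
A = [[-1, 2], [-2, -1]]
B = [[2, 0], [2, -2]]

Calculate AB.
[[2, -4], [-6, 2]]

Each entry (i,j) of AB = sum over k of A[i][k]*B[k][j].
(AB)[0][0] = (-1)*(2) + (2)*(2) = 2
(AB)[0][1] = (-1)*(0) + (2)*(-2) = -4
(AB)[1][0] = (-2)*(2) + (-1)*(2) = -6
(AB)[1][1] = (-2)*(0) + (-1)*(-2) = 2
AB = [[2, -4], [-6, 2]]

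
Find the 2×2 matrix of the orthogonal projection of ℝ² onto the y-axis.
[[0, 0], [0, 1]]

The orthogonal projection onto the line spanned by a nonzero vector u = (a, b) has matrix P = (u uᵀ) / (uᵀ u) = (1/(a² + b²)) · [[a², ab], [ab, b²]].
Here u = (0, 1), so a² + b² = 0 + 1 = 1.
P = (1/1) · [[0, 0], [0, 1]] = [[0, 0], [0, 1]].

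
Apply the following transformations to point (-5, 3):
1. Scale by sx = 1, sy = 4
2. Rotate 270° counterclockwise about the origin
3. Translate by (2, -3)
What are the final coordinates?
(14, 2)

Step 1: Scale → (-5, 12)
Step 2: Rotate 270° → (12, 5)
Step 3: Translate → (14, 2)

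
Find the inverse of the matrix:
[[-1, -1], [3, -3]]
[[-1/2, 1/6], [-1/2, -1/6]]

For [[a,b],[c,d]], inverse = (1/det)·[[d,-b],[-c,a]]
det = -1·-3 - -1·3 = 6
Inverse = (1/6)·[[-3, 1], [-3, -1]]
        = [[-1/2, 1/6], [-1/2, -1/6]]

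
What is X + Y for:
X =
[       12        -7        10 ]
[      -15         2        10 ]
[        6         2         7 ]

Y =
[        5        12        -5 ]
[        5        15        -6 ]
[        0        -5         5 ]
X + Y =
[       17         5         5 ]
[      -10        17         4 ]
[        6        -3        12 ]

Matrix addition is elementwise: (X+Y)[i][j] = X[i][j] + Y[i][j].
  (X+Y)[0][0] = (12) + (5) = 17
  (X+Y)[0][1] = (-7) + (12) = 5
  (X+Y)[0][2] = (10) + (-5) = 5
  (X+Y)[1][0] = (-15) + (5) = -10
  (X+Y)[1][1] = (2) + (15) = 17
  (X+Y)[1][2] = (10) + (-6) = 4
  (X+Y)[2][0] = (6) + (0) = 6
  (X+Y)[2][1] = (2) + (-5) = -3
  (X+Y)[2][2] = (7) + (5) = 12
X + Y =
[       17         5         5 ]
[      -10        17         4 ]
[        6        -3        12 ]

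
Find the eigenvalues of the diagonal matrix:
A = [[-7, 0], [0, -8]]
λ₁ = -7, λ₂ = -8

The characteristic polynomial of A is det(A - λI) = (-7 - λ)(-8 - λ) = 0.
The roots are λ = -7 and λ = -8, so the eigenvalues are the diagonal entries.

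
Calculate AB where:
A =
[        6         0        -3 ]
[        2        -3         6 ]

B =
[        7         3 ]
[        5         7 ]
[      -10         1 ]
AB =
[       72        15 ]
[      -61        -9 ]

Matrix multiplication: (AB)[i][j] = sum over k of A[i][k] * B[k][j].
  (AB)[0][0] = (6)*(7) + (0)*(5) + (-3)*(-10) = 72
  (AB)[0][1] = (6)*(3) + (0)*(7) + (-3)*(1) = 15
  (AB)[1][0] = (2)*(7) + (-3)*(5) + (6)*(-10) = -61
  (AB)[1][1] = (2)*(3) + (-3)*(7) + (6)*(1) = -9
AB =
[       72        15 ]
[      -61        -9 ]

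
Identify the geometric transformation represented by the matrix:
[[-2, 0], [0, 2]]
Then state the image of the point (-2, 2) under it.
non-uniform scaling by (-2, 2); image of (-2, 2) is (4, 4)

This is diagonal with distinct entries, so it scales the x-axis by -2 and the y-axis by 2.
The matrix [[-2, 0], [0, 2]] represents: non-uniform scaling by (-2, 2).
Applying it to (-2, 2): [-2·-2 + 0·2, 0·-2 + 2·2] = (4, 4).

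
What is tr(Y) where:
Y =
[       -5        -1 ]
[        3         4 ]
tr(Y) = -5 + 4 = -1

The trace of a square matrix is the sum of its diagonal entries.
Diagonal entries of Y: Y[0][0] = -5, Y[1][1] = 4.
tr(Y) = -5 + 4 = -1.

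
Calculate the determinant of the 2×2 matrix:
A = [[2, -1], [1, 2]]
5

For A = [[a, b], [c, d]], det(A) = a*d - b*c.
det(A) = (2)*(2) - (-1)*(1) = 4 - -1 = 5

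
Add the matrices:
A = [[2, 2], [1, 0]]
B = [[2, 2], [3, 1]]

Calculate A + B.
[[4, 4], [4, 1]]

Add corresponding elements:
(2)+(2)=4
(2)+(2)=4
(1)+(3)=4
(0)+(1)=1
A + B = [[4, 4], [4, 1]]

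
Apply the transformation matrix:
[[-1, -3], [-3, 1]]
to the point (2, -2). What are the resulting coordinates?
(4, -8)

Matrix multiplication:
[[-1, -3], [-3, 1]] × [2, -2]ᵀ
= [-1×2 + -3×-2, -3×2 + 1×-2]ᵀ
= [4.0000, -8.0000]ᵀ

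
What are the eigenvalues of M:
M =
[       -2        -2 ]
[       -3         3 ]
λ = -3, 4

Solve det(M - λI) = 0. For a 2×2 matrix the characteristic equation is λ² - (trace)λ + det = 0.
trace(M) = a + d = -2 + 3 = 1.
det(M) = a*d - b*c = (-2)*(3) - (-2)*(-3) = -6 - 6 = -12.
Characteristic equation: λ² - (1)λ + (-12) = 0.
Discriminant = (1)² - 4*(-12) = 1 + 48 = 49.
λ = (1 ± √49) / 2 = (1 ± 7) / 2 = -3, 4.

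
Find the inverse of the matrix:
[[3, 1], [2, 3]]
[[3/7, -1/7], [-2/7, 3/7]]

For [[a,b],[c,d]], inverse = (1/det)·[[d,-b],[-c,a]]
det = 3·3 - 1·2 = 7
Inverse = (1/7)·[[3, -1], [-2, 3]]
        = [[3/7, -1/7], [-2/7, 3/7]]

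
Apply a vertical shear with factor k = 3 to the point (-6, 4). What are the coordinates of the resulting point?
(-6, -14)

Shear matrix for vertical shear with factor k = 3:
[[1, 0], [3, 1]]
Result: (-6, 4) → (-6, -14)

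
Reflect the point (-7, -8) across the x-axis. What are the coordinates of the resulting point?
(-7, 8)

Reflection across x-axis: (-7, -8) → (-7, 8)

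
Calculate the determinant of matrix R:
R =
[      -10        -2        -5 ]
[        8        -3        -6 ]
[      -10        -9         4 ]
det(R) = 1114

Expand along row 0 (cofactor expansion): det(R) = a*(e*i - f*h) - b*(d*i - f*g) + c*(d*h - e*g), where the 3×3 is [[a, b, c], [d, e, f], [g, h, i]].
Minor M_00 = (-3)*(4) - (-6)*(-9) = -12 - 54 = -66.
Minor M_01 = (8)*(4) - (-6)*(-10) = 32 - 60 = -28.
Minor M_02 = (8)*(-9) - (-3)*(-10) = -72 - 30 = -102.
det(R) = (-10)*(-66) - (-2)*(-28) + (-5)*(-102) = 660 - 56 + 510 = 1114.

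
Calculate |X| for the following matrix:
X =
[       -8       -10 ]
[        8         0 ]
det(X) = 80

For a 2×2 matrix [[a, b], [c, d]], det = a*d - b*c.
det(X) = (-8)*(0) - (-10)*(8) = 0 + 80 = 80.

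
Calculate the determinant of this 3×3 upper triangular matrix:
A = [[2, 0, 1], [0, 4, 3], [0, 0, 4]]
32

The determinant of a triangular matrix is the product of its diagonal entries (the off-diagonal entries above the diagonal do not affect it).
det(A) = (2) * (4) * (4) = 32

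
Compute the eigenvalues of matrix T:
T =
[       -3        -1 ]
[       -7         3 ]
λ = -4, 4

Solve det(T - λI) = 0. For a 2×2 matrix the characteristic equation is λ² - (trace)λ + det = 0.
trace(T) = a + d = -3 + 3 = 0.
det(T) = a*d - b*c = (-3)*(3) - (-1)*(-7) = -9 - 7 = -16.
Characteristic equation: λ² - (0)λ + (-16) = 0.
Discriminant = (0)² - 4*(-16) = 0 + 64 = 64.
λ = (0 ± √64) / 2 = (0 ± 8) / 2 = -4, 4.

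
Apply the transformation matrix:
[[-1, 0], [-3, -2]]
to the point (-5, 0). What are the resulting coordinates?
(5, 15)

Matrix multiplication:
[[-1, 0], [-3, -2]] × [-5, 0]ᵀ
= [-1×-5 + 0×0, -3×-5 + -2×0]ᵀ
= [5.0000, 15.0000]ᵀ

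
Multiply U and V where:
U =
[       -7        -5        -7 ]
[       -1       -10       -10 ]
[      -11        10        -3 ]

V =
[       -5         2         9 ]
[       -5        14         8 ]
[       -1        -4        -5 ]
UV =
[       67       -56       -68 ]
[       65      -102       -39 ]
[        8       130        -4 ]

Matrix multiplication: (UV)[i][j] = sum over k of U[i][k] * V[k][j].
  (UV)[0][0] = (-7)*(-5) + (-5)*(-5) + (-7)*(-1) = 67
  (UV)[0][1] = (-7)*(2) + (-5)*(14) + (-7)*(-4) = -56
  (UV)[0][2] = (-7)*(9) + (-5)*(8) + (-7)*(-5) = -68
  (UV)[1][0] = (-1)*(-5) + (-10)*(-5) + (-10)*(-1) = 65
  (UV)[1][1] = (-1)*(2) + (-10)*(14) + (-10)*(-4) = -102
  (UV)[1][2] = (-1)*(9) + (-10)*(8) + (-10)*(-5) = -39
  (UV)[2][0] = (-11)*(-5) + (10)*(-5) + (-3)*(-1) = 8
  (UV)[2][1] = (-11)*(2) + (10)*(14) + (-3)*(-4) = 130
  (UV)[2][2] = (-11)*(9) + (10)*(8) + (-3)*(-5) = -4
UV =
[       67       -56       -68 ]
[       65      -102       -39 ]
[        8       130        -4 ]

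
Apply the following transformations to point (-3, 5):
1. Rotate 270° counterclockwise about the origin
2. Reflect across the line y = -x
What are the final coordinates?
(-3, -5)

Step 1: Rotate 270° → (5, 3)
Step 2: Reflect across the line y = -x → (-3, -5)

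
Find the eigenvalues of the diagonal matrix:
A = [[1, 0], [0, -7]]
λ₁ = 1, λ₂ = -7

The characteristic polynomial of A is det(A - λI) = (1 - λ)(-7 - λ) = 0.
The roots are λ = 1 and λ = -7, so the eigenvalues are the diagonal entries.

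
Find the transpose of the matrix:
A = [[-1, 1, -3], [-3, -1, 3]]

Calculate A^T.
[[-1, -3], [1, -1], [-3, 3]]

The transpose sends entry (i,j) to (j,i); rows become columns.
Row 0 of A: [-1, 1, -3] -> column 0 of A^T.
Row 1 of A: [-3, -1, 3] -> column 1 of A^T.
A^T = [[-1, -3], [1, -1], [-3, 3]]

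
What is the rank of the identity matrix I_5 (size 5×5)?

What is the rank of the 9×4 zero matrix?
rank(I_5) = 5, rank(0) = 0

The identity I_5 has 5 columns that are the standard basis vectors e_1, …, e_5. These are linearly independent, so all 5 columns are pivots and rank(I_5) = 5.
The 9×4 zero matrix has every entry zero, so every row is the zero row and there are no pivots; rank(0) = 0.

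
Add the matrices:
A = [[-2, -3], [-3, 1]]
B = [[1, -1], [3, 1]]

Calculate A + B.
[[-1, -4], [0, 2]]

Add corresponding elements:
(-2)+(1)=-1
(-3)+(-1)=-4
(-3)+(3)=0
(1)+(1)=2
A + B = [[-1, -4], [0, 2]]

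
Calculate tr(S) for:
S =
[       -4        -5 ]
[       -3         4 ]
tr(S) = -4 + 4 = 0

The trace of a square matrix is the sum of its diagonal entries.
Diagonal entries of S: S[0][0] = -4, S[1][1] = 4.
tr(S) = -4 + 4 = 0.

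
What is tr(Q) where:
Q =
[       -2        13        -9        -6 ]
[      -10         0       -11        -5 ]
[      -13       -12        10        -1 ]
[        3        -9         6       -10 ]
tr(Q) = -2 + 0 + 10 - 10 = -2

The trace of a square matrix is the sum of its diagonal entries.
Diagonal entries of Q: Q[0][0] = -2, Q[1][1] = 0, Q[2][2] = 10, Q[3][3] = -10.
tr(Q) = -2 + 0 + 10 - 10 = -2.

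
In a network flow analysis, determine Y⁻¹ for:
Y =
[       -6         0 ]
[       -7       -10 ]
det(Y) = 60
Y⁻¹ =
[     -1/6         0 ]
[     7/60     -1/10 ]

For a 2×2 matrix Y = [[a, b], [c, d]] with det(Y) ≠ 0, Y⁻¹ = (1/det(Y)) * [[d, -b], [-c, a]].
det(Y) = (-6)*(-10) - (0)*(-7) = 60 - 0 = 60.
Y⁻¹ = (1/60) * [[-10, 0], [7, -6]].
Dividing each entry by 60 and reducing:
Y⁻¹ =
[     -1/6         0 ]
[     7/60     -1/10 ]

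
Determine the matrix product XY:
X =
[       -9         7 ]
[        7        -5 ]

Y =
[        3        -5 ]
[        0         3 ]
XY =
[      -27        66 ]
[       21       -50 ]

Matrix multiplication: (XY)[i][j] = sum over k of X[i][k] * Y[k][j].
  (XY)[0][0] = (-9)*(3) + (7)*(0) = -27
  (XY)[0][1] = (-9)*(-5) + (7)*(3) = 66
  (XY)[1][0] = (7)*(3) + (-5)*(0) = 21
  (XY)[1][1] = (7)*(-5) + (-5)*(3) = -50
XY =
[      -27        66 ]
[       21       -50 ]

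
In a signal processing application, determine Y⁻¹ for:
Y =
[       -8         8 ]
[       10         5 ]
det(Y) = -120
Y⁻¹ =
[    -1/24      1/15 ]
[     1/12      1/15 ]

For a 2×2 matrix Y = [[a, b], [c, d]] with det(Y) ≠ 0, Y⁻¹ = (1/det(Y)) * [[d, -b], [-c, a]].
det(Y) = (-8)*(5) - (8)*(10) = -40 - 80 = -120.
Y⁻¹ = (1/-120) * [[5, -8], [-10, -8]].
Dividing each entry by -120 and reducing:
Y⁻¹ =
[    -1/24      1/15 ]
[     1/12      1/15 ]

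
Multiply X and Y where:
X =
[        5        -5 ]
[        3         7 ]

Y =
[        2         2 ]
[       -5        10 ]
XY =
[       35       -40 ]
[      -29        76 ]

Matrix multiplication: (XY)[i][j] = sum over k of X[i][k] * Y[k][j].
  (XY)[0][0] = (5)*(2) + (-5)*(-5) = 35
  (XY)[0][1] = (5)*(2) + (-5)*(10) = -40
  (XY)[1][0] = (3)*(2) + (7)*(-5) = -29
  (XY)[1][1] = (3)*(2) + (7)*(10) = 76
XY =
[       35       -40 ]
[      -29        76 ]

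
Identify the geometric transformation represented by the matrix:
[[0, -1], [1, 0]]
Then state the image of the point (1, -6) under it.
rotation by 90° counterclockwise; image of (1, -6) is (6, 1)

This matches the form [[cos θ, -sin θ], [sin θ, cos θ]] of a rotation matrix; reading off cos θ and sin θ gives the angle.
The matrix [[0, -1], [1, 0]] represents: rotation by 90° counterclockwise.
Applying it to (1, -6): [0·1 + -1·-6, 1·1 + 0·-6] = (6, 1).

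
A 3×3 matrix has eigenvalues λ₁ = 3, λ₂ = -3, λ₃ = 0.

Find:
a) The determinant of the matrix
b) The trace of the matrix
det = 0, trace = 0

Two standard eigenvalue identities:
- det(A) equals the product of the eigenvalues (counted with multiplicity).
- trace(A) equals the sum of the eigenvalues.
det(A) = (3)*(-3)*(0) = 0.
trace(A) = 3 - 3 + 0 = 0.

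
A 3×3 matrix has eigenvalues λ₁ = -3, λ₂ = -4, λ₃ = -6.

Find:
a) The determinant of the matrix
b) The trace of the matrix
det = -72, trace = -13

Two standard eigenvalue identities:
- det(A) equals the product of the eigenvalues (counted with multiplicity).
- trace(A) equals the sum of the eigenvalues.
det(A) = (-3)*(-4)*(-6) = -72.
trace(A) = -3 - 4 - 6 = -13.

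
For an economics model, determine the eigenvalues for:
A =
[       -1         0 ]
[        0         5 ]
λ = -1, 5

Solve det(A - λI) = 0. For a 2×2 matrix the characteristic equation is λ² - (trace)λ + det = 0.
trace(A) = a + d = -1 + 5 = 4.
det(A) = a*d - b*c = (-1)*(5) - (0)*(0) = -5 - 0 = -5.
Characteristic equation: λ² - (4)λ + (-5) = 0.
Discriminant = (4)² - 4*(-5) = 16 + 20 = 36.
λ = (4 ± √36) / 2 = (4 ± 6) / 2 = -1, 5.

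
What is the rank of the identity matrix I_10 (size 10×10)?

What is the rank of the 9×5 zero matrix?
rank(I_10) = 10, rank(0) = 0

The identity I_10 has 10 columns that are the standard basis vectors e_1, …, e_10. These are linearly independent, so all 10 columns are pivots and rank(I_10) = 10.
The 9×5 zero matrix has every entry zero, so every row is the zero row and there are no pivots; rank(0) = 0.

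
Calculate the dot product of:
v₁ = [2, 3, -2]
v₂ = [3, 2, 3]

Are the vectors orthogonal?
6, No

The dot product is the sum of products of corresponding components.
v₁·v₂ = (2)*(3) + (3)*(2) + (-2)*(3) = 6 + 6 - 6 = 6.
Two vectors are orthogonal iff their dot product is 0; here the dot product is 6, so the vectors are not orthogonal.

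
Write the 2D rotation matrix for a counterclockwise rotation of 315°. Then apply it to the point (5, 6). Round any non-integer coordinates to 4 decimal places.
R = [[√2/2, √2/2], [-√2/2, √2/2]]; R·(5, 6) = (7.7782, 0.7071)

Rotation matrix formula: R(θ) = [[cos θ, -sin θ], [sin θ, cos θ]]
For θ = 315°:
cos(315°) = √2/2
sin(315°) = -√2/2
R = [[√2/2, √2/2], [-√2/2, √2/2]]
Apply to (5, 6): [√2/2·5 + (√2/2)·6, -√2/2·5 + √2/2·6] = (7.7782, 0.7071)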